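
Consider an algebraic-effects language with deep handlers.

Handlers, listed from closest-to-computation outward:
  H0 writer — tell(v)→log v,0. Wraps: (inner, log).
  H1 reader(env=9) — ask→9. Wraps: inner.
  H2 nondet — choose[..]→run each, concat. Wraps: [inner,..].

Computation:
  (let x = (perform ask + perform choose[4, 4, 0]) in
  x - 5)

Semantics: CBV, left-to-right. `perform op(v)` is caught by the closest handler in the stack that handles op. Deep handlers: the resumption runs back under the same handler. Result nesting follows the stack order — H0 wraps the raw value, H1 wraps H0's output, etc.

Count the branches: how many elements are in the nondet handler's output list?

Step-by-step:
ask @ H1 ⇒ 9
choose[4, 4, 0] @ H2
  branch[0] choose=4:
    H0 returns (8, ())
    H1 returns (8, ())
    H2 returns [(8, ())]
  branch[1] choose=4:
    H0 returns (8, ())
    H1 returns (8, ())
    H2 returns [(8, ())]
  branch[2] choose=0:
    H0 returns (4, ())
    H1 returns (4, ())
    H2 returns [(4, ())]
= [(8, ()), (8, ()), (4, ())]

Answer: 3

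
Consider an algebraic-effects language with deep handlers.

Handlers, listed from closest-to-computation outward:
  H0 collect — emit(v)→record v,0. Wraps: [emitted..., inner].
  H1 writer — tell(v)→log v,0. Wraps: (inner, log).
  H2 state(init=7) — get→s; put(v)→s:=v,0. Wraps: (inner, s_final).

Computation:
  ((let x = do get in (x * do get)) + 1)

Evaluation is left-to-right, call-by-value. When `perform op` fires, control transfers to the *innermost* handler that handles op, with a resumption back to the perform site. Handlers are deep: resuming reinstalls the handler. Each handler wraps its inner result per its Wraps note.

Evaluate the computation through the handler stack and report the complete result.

Answer: (([50], ()), 7)

Evaluation trace:
get @ H2 ⇒ 7
get @ H2 ⇒ 7
H0 returns [50]
H1 returns ([50], ())
H2 returns (([50], ()), 7)
= (([50], ()), 7)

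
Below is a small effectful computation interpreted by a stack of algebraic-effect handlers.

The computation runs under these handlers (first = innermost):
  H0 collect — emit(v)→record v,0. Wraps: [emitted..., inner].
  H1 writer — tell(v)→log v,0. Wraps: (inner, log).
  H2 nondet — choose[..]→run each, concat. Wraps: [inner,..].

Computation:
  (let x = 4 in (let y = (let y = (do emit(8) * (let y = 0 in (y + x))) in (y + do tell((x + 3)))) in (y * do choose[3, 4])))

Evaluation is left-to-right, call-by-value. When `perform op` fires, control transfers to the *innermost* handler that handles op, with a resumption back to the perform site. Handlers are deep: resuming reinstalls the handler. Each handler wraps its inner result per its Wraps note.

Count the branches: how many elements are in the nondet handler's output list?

Answer: 2

Working:
emit(8) @ H0 ⇒ out+=8
tell(7) @ H1 ⇒ log+=7
choose[3, 4] @ H2
  branch[0] choose=3:
    H0 returns [8, 0]
    H1 returns ([8, 0], (7))
    H2 returns [([8, 0], (7))]
  branch[1] choose=4:
    H0 returns [8, 0]
    H1 returns ([8, 0], (7))
    H2 returns [([8, 0], (7))]
= [([8, 0], (7)), ([8, 0], (7))]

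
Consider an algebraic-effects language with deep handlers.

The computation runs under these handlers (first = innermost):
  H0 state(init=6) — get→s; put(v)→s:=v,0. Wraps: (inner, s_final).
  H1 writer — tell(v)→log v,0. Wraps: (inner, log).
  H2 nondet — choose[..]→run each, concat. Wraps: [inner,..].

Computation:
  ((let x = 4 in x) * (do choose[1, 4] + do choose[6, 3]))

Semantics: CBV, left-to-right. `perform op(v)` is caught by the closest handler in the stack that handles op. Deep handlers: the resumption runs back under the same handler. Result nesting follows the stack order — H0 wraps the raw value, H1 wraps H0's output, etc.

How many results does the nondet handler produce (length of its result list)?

Step-by-step:
choose[1, 4] @ H2
  branch[0] choose=1:
    choose[6, 3] @ H2
      branch[0] choose=6:
        H0 returns (28, 6)
        H1 returns ((28, 6), ())
        H2 returns [((28, 6), ())]
      branch[1] choose=3:
        H0 returns (16, 6)
        H1 returns ((16, 6), ())
        H2 returns [((16, 6), ())]
  branch[1] choose=4:
    choose[6, 3] @ H2
      branch[0] choose=6:
        H0 returns (40, 6)
        H1 returns ((40, 6), ())
        H2 returns [((40, 6), ())]
      branch[1] choose=3:
        H0 returns (28, 6)
        H1 returns ((28, 6), ())
        H2 returns [((28, 6), ())]
= [((28, 6), ()), ((16, 6), ()), ((40, 6), ()), ((28, 6), ())]

Answer: 4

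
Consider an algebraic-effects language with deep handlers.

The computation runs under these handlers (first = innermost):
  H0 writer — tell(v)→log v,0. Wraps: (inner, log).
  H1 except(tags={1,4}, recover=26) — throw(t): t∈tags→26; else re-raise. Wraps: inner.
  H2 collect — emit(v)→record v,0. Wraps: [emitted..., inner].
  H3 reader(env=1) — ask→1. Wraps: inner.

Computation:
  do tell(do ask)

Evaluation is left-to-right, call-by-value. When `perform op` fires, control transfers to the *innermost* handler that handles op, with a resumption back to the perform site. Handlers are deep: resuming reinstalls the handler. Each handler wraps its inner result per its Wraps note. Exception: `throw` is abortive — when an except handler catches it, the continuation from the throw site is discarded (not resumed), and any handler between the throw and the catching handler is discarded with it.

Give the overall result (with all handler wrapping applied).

Answer: [(0, (1))]

Evaluation trace:
ask @ H3 ⇒ 1
tell(1) @ H0 ⇒ log+=1
H0 returns (0, (1))
H1 returns (0, (1))
H2 returns [(0, (1))]
H3 returns [(0, (1))]
= [(0, (1))]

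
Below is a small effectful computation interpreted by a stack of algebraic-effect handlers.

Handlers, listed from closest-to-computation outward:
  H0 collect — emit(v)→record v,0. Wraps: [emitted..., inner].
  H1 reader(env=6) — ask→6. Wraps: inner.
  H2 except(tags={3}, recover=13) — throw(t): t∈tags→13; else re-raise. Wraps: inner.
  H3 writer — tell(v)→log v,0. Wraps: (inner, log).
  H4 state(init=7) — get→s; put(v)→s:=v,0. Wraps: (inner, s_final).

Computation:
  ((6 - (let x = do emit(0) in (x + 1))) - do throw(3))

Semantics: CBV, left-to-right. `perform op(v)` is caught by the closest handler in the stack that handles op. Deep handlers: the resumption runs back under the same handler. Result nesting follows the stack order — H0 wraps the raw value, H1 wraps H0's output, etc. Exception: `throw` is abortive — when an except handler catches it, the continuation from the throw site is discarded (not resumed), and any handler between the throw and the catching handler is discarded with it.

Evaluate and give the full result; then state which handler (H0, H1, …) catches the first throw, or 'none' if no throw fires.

Step-by-step:
emit(0) @ H0 ⇒ out+=0
throw(3) @ H2 caught ⇒ 13
H3 returns (13, ())
H4 returns ((13, ()), 7)
= ((13, ()), 7)

Answer: ((13, ()), 7) ; first throw caught by: H2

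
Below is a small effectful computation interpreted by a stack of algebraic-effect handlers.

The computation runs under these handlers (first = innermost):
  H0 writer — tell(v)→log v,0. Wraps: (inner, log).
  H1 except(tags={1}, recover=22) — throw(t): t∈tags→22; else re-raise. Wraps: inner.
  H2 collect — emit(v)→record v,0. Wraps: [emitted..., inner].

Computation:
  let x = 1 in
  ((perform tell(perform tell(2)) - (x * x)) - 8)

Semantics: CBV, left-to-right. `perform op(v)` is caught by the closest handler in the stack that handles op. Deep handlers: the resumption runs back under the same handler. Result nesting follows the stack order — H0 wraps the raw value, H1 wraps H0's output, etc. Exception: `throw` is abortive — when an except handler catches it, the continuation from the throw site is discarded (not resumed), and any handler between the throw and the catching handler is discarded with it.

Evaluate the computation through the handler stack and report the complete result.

Step-by-step:
tell(2) @ H0 ⇒ log+=2
tell(0) @ H0 ⇒ log+=0
H0 returns (-9, (2, 0))
H1 returns (-9, (2, 0))
H2 returns [(-9, (2, 0))]
= [(-9, (2, 0))]

Answer: [(-9, (2, 0))]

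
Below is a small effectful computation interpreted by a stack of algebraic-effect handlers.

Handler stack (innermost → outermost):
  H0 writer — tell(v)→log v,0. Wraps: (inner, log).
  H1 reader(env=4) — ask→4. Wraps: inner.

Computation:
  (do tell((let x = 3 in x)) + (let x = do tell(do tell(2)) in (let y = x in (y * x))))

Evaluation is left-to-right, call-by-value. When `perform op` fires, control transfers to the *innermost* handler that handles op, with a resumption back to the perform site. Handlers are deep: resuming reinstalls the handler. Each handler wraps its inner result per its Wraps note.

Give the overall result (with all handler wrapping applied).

Answer: (0, (3, 2, 0))

Evaluation trace:
tell(3) @ H0 ⇒ log+=3
tell(2) @ H0 ⇒ log+=2
tell(0) @ H0 ⇒ log+=0
H0 returns (0, (3, 2, 0))
H1 returns (0, (3, 2, 0))
= (0, (3, 2, 0))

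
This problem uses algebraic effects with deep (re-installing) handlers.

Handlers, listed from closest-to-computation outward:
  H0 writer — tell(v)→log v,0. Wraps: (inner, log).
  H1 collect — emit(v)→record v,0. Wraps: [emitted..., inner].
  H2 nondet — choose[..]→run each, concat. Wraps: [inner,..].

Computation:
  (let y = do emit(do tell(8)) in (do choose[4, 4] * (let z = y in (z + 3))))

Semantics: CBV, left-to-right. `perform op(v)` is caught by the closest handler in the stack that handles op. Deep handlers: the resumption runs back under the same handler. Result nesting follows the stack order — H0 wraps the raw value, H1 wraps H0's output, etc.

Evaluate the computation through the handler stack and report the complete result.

Answer: [[0, (12, (8))], [0, (12, (8))]]

Step-by-step:
tell(8) @ H0 ⇒ log+=8
emit(0) @ H1 ⇒ out+=0
choose[4, 4] @ H2
  branch[0] choose=4:
    H0 returns (12, (8))
    H1 returns [0, (12, (8))]
    H2 returns [[0, (12, (8))]]
  branch[1] choose=4:
    H0 returns (12, (8))
    H1 returns [0, (12, (8))]
    H2 returns [[0, (12, (8))]]
= [[0, (12, (8))], [0, (12, (8))]]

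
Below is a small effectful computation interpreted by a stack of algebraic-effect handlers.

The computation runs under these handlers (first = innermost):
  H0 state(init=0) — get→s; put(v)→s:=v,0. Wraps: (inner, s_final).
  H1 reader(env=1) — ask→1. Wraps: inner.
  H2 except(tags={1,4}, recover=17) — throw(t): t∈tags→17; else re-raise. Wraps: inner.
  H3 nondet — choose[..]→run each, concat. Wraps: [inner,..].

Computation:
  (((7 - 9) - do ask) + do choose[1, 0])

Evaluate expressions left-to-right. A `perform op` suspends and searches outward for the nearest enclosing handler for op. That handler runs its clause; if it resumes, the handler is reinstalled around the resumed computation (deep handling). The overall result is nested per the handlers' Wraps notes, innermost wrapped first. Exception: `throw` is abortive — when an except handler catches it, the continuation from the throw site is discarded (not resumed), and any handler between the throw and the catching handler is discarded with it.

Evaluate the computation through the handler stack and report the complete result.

Evaluation trace:
ask @ H1 ⇒ 1
choose[1, 0] @ H3
  branch[0] choose=1:
    H0 returns (-2, 0)
    H1 returns (-2, 0)
    H2 returns (-2, 0)
    H3 returns [(-2, 0)]
  branch[1] choose=0:
    H0 returns (-3, 0)
    H1 returns (-3, 0)
    H2 returns (-3, 0)
    H3 returns [(-3, 0)]
= [(-2, 0), (-3, 0)]

Answer: [(-2, 0), (-3, 0)]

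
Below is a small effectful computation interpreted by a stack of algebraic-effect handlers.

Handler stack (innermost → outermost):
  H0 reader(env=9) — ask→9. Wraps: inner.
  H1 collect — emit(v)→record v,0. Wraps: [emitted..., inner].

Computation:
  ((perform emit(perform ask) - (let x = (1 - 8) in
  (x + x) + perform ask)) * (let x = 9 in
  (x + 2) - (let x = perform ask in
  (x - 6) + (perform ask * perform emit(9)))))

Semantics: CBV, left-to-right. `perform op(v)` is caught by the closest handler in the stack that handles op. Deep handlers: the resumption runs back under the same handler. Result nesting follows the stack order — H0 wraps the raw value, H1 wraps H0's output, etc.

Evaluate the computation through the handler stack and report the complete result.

Answer: [9, 9, 40]

Evaluation trace:
ask @ H0 ⇒ 9
emit(9) @ H1 ⇒ out+=9
ask @ H0 ⇒ 9
ask @ H0 ⇒ 9
ask @ H0 ⇒ 9
emit(9) @ H1 ⇒ out+=9
H0 returns 40
H1 returns [9, 9, 40]
= [9, 9, 40]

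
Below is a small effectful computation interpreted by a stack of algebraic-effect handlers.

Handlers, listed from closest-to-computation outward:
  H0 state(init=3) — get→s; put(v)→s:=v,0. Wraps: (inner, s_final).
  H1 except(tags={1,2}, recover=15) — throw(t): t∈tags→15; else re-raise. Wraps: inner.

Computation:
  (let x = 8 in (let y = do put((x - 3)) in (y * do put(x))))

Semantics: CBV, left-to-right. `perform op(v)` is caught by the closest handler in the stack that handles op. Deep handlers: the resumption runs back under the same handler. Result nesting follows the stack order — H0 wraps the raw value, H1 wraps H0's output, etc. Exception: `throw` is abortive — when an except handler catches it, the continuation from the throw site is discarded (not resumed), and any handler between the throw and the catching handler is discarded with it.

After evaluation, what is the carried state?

Evaluation trace:
put(5) @ H0 ⇒ s:=5
put(8) @ H0 ⇒ s:=8
H0 returns (0, 8)
H1 returns (0, 8)
= (0, 8)

Answer: 8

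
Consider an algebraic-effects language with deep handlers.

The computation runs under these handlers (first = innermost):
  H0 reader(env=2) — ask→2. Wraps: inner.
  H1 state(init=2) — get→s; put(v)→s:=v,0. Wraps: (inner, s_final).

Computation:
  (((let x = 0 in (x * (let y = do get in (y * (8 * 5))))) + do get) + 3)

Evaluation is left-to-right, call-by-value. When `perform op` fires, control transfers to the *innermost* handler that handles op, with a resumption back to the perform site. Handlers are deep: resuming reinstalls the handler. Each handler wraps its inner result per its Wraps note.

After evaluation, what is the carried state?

Answer: 2

Step-by-step:
get @ H1 ⇒ 2
get @ H1 ⇒ 2
H0 returns 5
H1 returns (5, 2)
= (5, 2)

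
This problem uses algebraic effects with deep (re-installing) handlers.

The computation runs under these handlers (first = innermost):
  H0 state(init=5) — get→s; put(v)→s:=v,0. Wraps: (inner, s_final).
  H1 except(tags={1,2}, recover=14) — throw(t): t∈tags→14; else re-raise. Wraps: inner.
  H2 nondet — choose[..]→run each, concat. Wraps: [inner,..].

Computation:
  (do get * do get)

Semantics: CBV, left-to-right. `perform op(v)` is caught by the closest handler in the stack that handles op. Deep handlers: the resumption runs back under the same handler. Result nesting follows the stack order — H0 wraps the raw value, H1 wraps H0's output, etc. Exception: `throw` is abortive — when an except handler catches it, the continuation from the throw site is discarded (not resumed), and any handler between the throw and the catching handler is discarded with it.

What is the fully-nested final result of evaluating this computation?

Evaluation trace:
get @ H0 ⇒ 5
get @ H0 ⇒ 5
H0 returns (25, 5)
H1 returns (25, 5)
H2 returns [(25, 5)]
= [(25, 5)]

Answer: [(25, 5)]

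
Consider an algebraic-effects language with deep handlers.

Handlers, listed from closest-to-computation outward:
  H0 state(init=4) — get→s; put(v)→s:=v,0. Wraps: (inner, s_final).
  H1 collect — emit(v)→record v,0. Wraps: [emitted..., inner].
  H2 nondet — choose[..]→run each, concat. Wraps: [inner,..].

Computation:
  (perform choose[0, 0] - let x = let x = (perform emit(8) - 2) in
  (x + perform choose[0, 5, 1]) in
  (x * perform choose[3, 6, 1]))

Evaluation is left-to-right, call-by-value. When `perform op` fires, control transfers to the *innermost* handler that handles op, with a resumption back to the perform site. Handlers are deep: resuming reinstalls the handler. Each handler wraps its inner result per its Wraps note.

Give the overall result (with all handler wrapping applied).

Step-by-step:
choose[0, 0] @ H2
  branch[0] choose=0:
    emit(8) @ H1 ⇒ out+=8
    choose[0, 5, 1] @ H2
      branch[0] choose=0:
        choose[3, 6, 1] @ H2
          branch[0] choose=3:
            H0 returns (6, 4)
            H1 returns [8, (6, 4)]
            H2 returns [[8, (6, 4)]]
          branch[1] choose=6:
            H0 returns (12, 4)
            H1 returns [8, (12, 4)]
            H2 returns [[8, (12, 4)]]
          branch[2] choose=1:
            H0 returns (2, 4)
            H1 returns [8, (2, 4)]
            H2 returns [[8, (2, 4)]]
      branch[1] choose=5:
        choose[3, 6, 1] @ H2
          branch[0] choose=3:
            H0 returns (-9, 4)
            H1 returns [8, (-9, 4)]
            H2 returns [[8, (-9, 4)]]
          branch[1] choose=6:
            H0 returns (-18, 4)
            H1 returns [8, (-18, 4)]
            H2 returns [[8, (-18, 4)]]
          branch[2] choose=1:
            H0 returns (-3, 4)
            H1 returns [8, (-3, 4)]
            H2 returns [[8, (-3, 4)]]
      branch[2] choose=1:
        choose[3, 6, 1] @ H2
          branch[0] choose=3:
            H0 returns (3, 4)
            H1 returns [8, (3, 4)]
            H2 returns [[8, (3, 4)]]
          branch[1] choose=6:
            H0 returns (6, 4)
            H1 returns [8, (6, 4)]
            H2 returns [[8, (6, 4)]]
          branch[2] choose=1:
            H0 returns (1, 4)
            H1 returns [8, (1, 4)]
            H2 returns [[8, (1, 4)]]
  branch[1] choose=0:
    emit(8) @ H1 ⇒ out+=8
    choose[0, 5, 1] @ H2
      branch[0] choose=0:
        choose[3, 6, 1] @ H2
          branch[0] choose=3:
            H0 returns (6, 4)
            H1 returns [8, (6, 4)]
            H2 returns [[8, (6, 4)]]
          branch[1] choose=6:
            H0 returns (12, 4)
            H1 returns [8, (12, 4)]
            H2 returns [[8, (12, 4)]]
          branch[2] choose=1:
            H0 returns (2, 4)
            H1 returns [8, (2, 4)]
            H2 returns [[8, (2, 4)]]
      branch[1] choose=5:
        choose[3, 6, 1] @ H2
          branch[0] choose=3:
            H0 returns (-9, 4)
            H1 returns [8, (-9, 4)]
            H2 returns [[8, (-9, 4)]]
          branch[1] choose=6:
            H0 returns (-18, 4)
            H1 returns [8, (-18, 4)]
            H2 returns [[8, (-18, 4)]]
          branch[2] choose=1:
            H0 returns (-3, 4)
            H1 returns [8, (-3, 4)]
            H2 returns [[8, (-3, 4)]]
      branch[2] choose=1:
        choose[3, 6, 1] @ H2
          branch[0] choose=3:
            H0 returns (3, 4)
            H1 returns [8, (3, 4)]
            H2 returns [[8, (3, 4)]]
          branch[1] choose=6:
            H0 returns (6, 4)
            H1 returns [8, (6, 4)]
            H2 returns [[8, (6, 4)]]
          branch[2] choose=1:
            H0 returns (1, 4)
            H1 returns [8, (1, 4)]
            H2 returns [[8, (1, 4)]]
= [[8, (6, 4)], [8, (12, 4)], [8, (2, 4)], [8, (-9, 4)], [8, (-18, 4)], [8, (-3, 4)], [8, (3, 4)], [8, (6, 4)], [8, (1, 4)], [8, (6, 4)], [8, (12, 4)], [8, (2, 4)], [8, (-9, 4)], [8, (-18, 4)], [8, (-3, 4)], [8, (3, 4)], [8, (6, 4)], [8, (1, 4)]]

Answer: [[8, (6, 4)], [8, (12, 4)], [8, (2, 4)], [8, (-9, 4)], [8, (-18, 4)], [8, (-3, 4)], [8, (3, 4)], [8, (6, 4)], [8, (1, 4)], [8, (6, 4)], [8, (12, 4)], [8, (2, 4)], [8, (-9, 4)], [8, (-18, 4)], [8, (-3, 4)], [8, (3, 4)], [8, (6, 4)], [8, (1, 4)]]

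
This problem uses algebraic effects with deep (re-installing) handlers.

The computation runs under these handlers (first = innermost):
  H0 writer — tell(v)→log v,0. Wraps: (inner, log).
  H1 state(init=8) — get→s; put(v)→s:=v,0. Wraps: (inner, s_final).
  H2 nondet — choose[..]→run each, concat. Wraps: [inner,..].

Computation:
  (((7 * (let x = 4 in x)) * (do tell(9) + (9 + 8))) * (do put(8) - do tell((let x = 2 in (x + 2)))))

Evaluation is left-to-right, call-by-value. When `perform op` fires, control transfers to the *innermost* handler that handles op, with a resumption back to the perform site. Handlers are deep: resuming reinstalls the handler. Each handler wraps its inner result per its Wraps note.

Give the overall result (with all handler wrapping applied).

Step-by-step:
tell(9) @ H0 ⇒ log+=9
put(8) @ H1 ⇒ s:=8
tell(4) @ H0 ⇒ log+=4
H0 returns (0, (9, 4))
H1 returns ((0, (9, 4)), 8)
H2 returns [((0, (9, 4)), 8)]
= [((0, (9, 4)), 8)]

Answer: [((0, (9, 4)), 8)]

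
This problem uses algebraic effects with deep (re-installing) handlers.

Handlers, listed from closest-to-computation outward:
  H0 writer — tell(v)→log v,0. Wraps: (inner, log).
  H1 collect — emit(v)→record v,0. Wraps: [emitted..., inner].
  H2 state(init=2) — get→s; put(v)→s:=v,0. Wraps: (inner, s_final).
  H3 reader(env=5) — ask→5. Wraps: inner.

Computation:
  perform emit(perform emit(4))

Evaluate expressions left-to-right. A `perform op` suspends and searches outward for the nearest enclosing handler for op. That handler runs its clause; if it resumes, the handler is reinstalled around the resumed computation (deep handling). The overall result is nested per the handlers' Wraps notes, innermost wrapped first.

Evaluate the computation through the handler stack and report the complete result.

Answer: ([4, 0, (0, ())], 2)

Evaluation trace:
emit(4) @ H1 ⇒ out+=4
emit(0) @ H1 ⇒ out+=0
H0 returns (0, ())
H1 returns [4, 0, (0, ())]
H2 returns ([4, 0, (0, ())], 2)
H3 returns ([4, 0, (0, ())], 2)
= ([4, 0, (0, ())], 2)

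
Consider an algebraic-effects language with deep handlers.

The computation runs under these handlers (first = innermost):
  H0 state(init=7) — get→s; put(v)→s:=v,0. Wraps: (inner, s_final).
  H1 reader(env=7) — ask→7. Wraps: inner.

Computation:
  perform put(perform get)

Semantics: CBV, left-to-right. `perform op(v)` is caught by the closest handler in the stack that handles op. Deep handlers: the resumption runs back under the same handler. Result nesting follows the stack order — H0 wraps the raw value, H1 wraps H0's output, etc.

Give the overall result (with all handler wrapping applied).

Answer: (0, 7)

Evaluation trace:
get @ H0 ⇒ 7
put(7) @ H0 ⇒ s:=7
H0 returns (0, 7)
H1 returns (0, 7)
= (0, 7)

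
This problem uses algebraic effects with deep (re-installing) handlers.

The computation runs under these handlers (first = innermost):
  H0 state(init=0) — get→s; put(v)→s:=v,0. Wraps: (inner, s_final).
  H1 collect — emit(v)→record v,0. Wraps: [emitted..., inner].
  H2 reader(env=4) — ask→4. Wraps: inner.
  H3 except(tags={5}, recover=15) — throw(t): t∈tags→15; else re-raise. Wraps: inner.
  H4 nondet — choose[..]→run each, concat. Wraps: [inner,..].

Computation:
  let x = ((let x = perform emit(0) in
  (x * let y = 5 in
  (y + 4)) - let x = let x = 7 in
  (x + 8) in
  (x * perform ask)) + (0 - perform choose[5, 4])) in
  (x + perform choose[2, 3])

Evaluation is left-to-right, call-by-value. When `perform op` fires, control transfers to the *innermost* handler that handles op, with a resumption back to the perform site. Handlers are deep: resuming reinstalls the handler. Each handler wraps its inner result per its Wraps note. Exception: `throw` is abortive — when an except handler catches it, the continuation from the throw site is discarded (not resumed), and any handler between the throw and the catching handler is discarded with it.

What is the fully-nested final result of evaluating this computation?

Evaluation trace:
emit(0) @ H1 ⇒ out+=0
ask @ H2 ⇒ 4
choose[5, 4] @ H4
  branch[0] choose=5:
    choose[2, 3] @ H4
      branch[0] choose=2:
        H0 returns (-63, 0)
        H1 returns [0, (-63, 0)]
        H2 returns [0, (-63, 0)]
        H3 returns [0, (-63, 0)]
        H4 returns [[0, (-63, 0)]]
      branch[1] choose=3:
        H0 returns (-62, 0)
        H1 returns [0, (-62, 0)]
        H2 returns [0, (-62, 0)]
        H3 returns [0, (-62, 0)]
        H4 returns [[0, (-62, 0)]]
  branch[1] choose=4:
    choose[2, 3] @ H4
      branch[0] choose=2:
        H0 returns (-62, 0)
        H1 returns [0, (-62, 0)]
        H2 returns [0, (-62, 0)]
        H3 returns [0, (-62, 0)]
        H4 returns [[0, (-62, 0)]]
      branch[1] choose=3:
        H0 returns (-61, 0)
        H1 returns [0, (-61, 0)]
        H2 returns [0, (-61, 0)]
        H3 returns [0, (-61, 0)]
        H4 returns [[0, (-61, 0)]]
= [[0, (-63, 0)], [0, (-62, 0)], [0, (-62, 0)], [0, (-61, 0)]]

Answer: [[0, (-63, 0)], [0, (-62, 0)], [0, (-62, 0)], [0, (-61, 0)]]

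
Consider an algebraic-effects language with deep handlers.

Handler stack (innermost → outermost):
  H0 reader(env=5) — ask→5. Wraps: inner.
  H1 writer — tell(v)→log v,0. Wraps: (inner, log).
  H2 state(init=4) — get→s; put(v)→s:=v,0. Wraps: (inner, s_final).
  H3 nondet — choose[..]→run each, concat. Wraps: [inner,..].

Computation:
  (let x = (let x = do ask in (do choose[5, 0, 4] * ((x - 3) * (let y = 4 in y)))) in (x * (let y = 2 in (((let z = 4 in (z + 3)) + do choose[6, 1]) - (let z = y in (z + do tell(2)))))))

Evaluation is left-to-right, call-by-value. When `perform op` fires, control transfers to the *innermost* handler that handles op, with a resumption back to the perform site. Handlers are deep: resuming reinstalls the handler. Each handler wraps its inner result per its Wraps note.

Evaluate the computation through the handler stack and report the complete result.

Answer: [((440, (2)), 4), ((240, (2)), 4), ((0, (2)), 4), ((0, (2)), 4), ((352, (2)), 4), ((192, (2)), 4)]

Step-by-step:
ask @ H0 ⇒ 5
choose[5, 0, 4] @ H3
  branch[0] choose=5:
    choose[6, 1] @ H3
      branch[0] choose=6:
        tell(2) @ H1 ⇒ log+=2
        H0 returns 440
        H1 returns (440, (2))
        H2 returns ((440, (2)), 4)
        H3 returns [((440, (2)), 4)]
      branch[1] choose=1:
        tell(2) @ H1 ⇒ log+=2
        H0 returns 240
        H1 returns (240, (2))
        H2 returns ((240, (2)), 4)
        H3 returns [((240, (2)), 4)]
  branch[1] choose=0:
    choose[6, 1] @ H3
      branch[0] choose=6:
        tell(2) @ H1 ⇒ log+=2
        H0 returns 0
        H1 returns (0, (2))
        H2 returns ((0, (2)), 4)
        H3 returns [((0, (2)), 4)]
      branch[1] choose=1:
        tell(2) @ H1 ⇒ log+=2
        H0 returns 0
        H1 returns (0, (2))
        H2 returns ((0, (2)), 4)
        H3 returns [((0, (2)), 4)]
  branch[2] choose=4:
    choose[6, 1] @ H3
      branch[0] choose=6:
        tell(2) @ H1 ⇒ log+=2
        H0 returns 352
        H1 returns (352, (2))
        H2 returns ((352, (2)), 4)
        H3 returns [((352, (2)), 4)]
      branch[1] choose=1:
        tell(2) @ H1 ⇒ log+=2
        H0 returns 192
        H1 returns (192, (2))
        H2 returns ((192, (2)), 4)
        H3 returns [((192, (2)), 4)]
= [((440, (2)), 4), ((240, (2)), 4), ((0, (2)), 4), ((0, (2)), 4), ((352, (2)), 4), ((192, (2)), 4)]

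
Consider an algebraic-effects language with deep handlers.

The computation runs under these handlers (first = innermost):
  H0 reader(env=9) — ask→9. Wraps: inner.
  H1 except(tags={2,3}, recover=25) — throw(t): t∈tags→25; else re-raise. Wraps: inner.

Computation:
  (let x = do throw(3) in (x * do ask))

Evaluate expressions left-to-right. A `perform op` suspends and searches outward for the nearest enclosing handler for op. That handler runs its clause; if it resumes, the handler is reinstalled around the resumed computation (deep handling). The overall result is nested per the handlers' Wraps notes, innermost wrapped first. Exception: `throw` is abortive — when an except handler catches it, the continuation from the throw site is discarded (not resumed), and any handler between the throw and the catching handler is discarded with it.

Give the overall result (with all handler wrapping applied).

Answer: 25

Step-by-step:
throw(3) @ H1 caught ⇒ 25
= 25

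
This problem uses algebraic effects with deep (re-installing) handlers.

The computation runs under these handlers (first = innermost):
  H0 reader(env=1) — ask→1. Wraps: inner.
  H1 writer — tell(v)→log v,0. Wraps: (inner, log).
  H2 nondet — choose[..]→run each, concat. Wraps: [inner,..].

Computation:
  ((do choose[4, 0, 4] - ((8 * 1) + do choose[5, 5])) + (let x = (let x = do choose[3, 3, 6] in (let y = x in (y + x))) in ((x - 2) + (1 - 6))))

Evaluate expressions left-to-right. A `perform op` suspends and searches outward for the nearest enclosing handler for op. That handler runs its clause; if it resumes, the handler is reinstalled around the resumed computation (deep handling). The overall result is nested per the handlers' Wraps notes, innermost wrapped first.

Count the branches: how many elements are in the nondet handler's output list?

Evaluation trace:
choose[4, 0, 4] @ H2
  branch[0] choose=4:
    choose[5, 5] @ H2
      branch[0] choose=5:
        choose[3, 3, 6] @ H2
          branch[0] choose=3:
            H0 returns -10
            H1 returns (-10, ())
            H2 returns [(-10, ())]
          branch[1] choose=3:
            H0 returns -10
            H1 returns (-10, ())
            H2 returns [(-10, ())]
          branch[2] choose=6:
            H0 returns -4
            H1 returns (-4, ())
            H2 returns [(-4, ())]
      branch[1] choose=5:
        choose[3, 3, 6] @ H2
          branch[0] choose=3:
            H0 returns -10
            H1 returns (-10, ())
            H2 returns [(-10, ())]
          branch[1] choose=3:
            H0 returns -10
            H1 returns (-10, ())
            H2 returns [(-10, ())]
          branch[2] choose=6:
            H0 returns -4
            H1 returns (-4, ())
            H2 returns [(-4, ())]
  branch[1] choose=0:
    choose[5, 5] @ H2
      branch[0] choose=5:
        choose[3, 3, 6] @ H2
          branch[0] choose=3:
            H0 returns -14
            H1 returns (-14, ())
            H2 returns [(-14, ())]
          branch[1] choose=3:
            H0 returns -14
            H1 returns (-14, ())
            H2 returns [(-14, ())]
          branch[2] choose=6:
            H0 returns -8
            H1 returns (-8, ())
            H2 returns [(-8, ())]
      branch[1] choose=5:
        choose[3, 3, 6] @ H2
          branch[0] choose=3:
            H0 returns -14
            H1 returns (-14, ())
            H2 returns [(-14, ())]
          branch[1] choose=3:
            H0 returns -14
            H1 returns (-14, ())
            H2 returns [(-14, ())]
          branch[2] choose=6:
            H0 returns -8
            H1 returns (-8, ())
            H2 returns [(-8, ())]
  branch[2] choose=4:
    choose[5, 5] @ H2
      branch[0] choose=5:
        choose[3, 3, 6] @ H2
          branch[0] choose=3:
            H0 returns -10
            H1 returns (-10, ())
            H2 returns [(-10, ())]
          branch[1] choose=3:
            H0 returns -10
            H1 returns (-10, ())
            H2 returns [(-10, ())]
          branch[2] choose=6:
            H0 returns -4
            H1 returns (-4, ())
            H2 returns [(-4, ())]
      branch[1] choose=5:
        choose[3, 3, 6] @ H2
          branch[0] choose=3:
            H0 returns -10
            H1 returns (-10, ())
            H2 returns [(-10, ())]
          branch[1] choose=3:
            H0 returns -10
            H1 returns (-10, ())
            H2 returns [(-10, ())]
          branch[2] choose=6:
            H0 returns -4
            H1 returns (-4, ())
            H2 returns [(-4, ())]
= [(-10, ()), (-10, ()), (-4, ()), (-10, ()), (-10, ()), (-4, ()), (-14, ()), (-14, ()), (-8, ()), (-14, ()), (-14, ()), (-8, ()), (-10, ()), (-10, ()), (-4, ()), (-10, ()), (-10, ()), (-4, ())]

Answer: 18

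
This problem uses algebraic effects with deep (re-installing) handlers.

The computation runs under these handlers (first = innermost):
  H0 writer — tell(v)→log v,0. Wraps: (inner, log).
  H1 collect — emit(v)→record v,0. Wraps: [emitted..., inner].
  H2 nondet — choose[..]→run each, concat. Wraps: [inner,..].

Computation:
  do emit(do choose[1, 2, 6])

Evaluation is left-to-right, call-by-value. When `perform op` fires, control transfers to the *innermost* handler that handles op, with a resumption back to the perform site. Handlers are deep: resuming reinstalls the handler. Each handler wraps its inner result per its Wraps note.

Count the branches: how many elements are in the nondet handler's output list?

Answer: 3

Step-by-step:
choose[1, 2, 6] @ H2
  branch[0] choose=1:
    emit(1) @ H1 ⇒ out+=1
    H0 returns (0, ())
    H1 returns [1, (0, ())]
    H2 returns [[1, (0, ())]]
  branch[1] choose=2:
    emit(2) @ H1 ⇒ out+=2
    H0 returns (0, ())
    H1 returns [2, (0, ())]
    H2 returns [[2, (0, ())]]
  branch[2] choose=6:
    emit(6) @ H1 ⇒ out+=6
    H0 returns (0, ())
    H1 returns [6, (0, ())]
    H2 returns [[6, (0, ())]]
= [[1, (0, ())], [2, (0, ())], [6, (0, ())]]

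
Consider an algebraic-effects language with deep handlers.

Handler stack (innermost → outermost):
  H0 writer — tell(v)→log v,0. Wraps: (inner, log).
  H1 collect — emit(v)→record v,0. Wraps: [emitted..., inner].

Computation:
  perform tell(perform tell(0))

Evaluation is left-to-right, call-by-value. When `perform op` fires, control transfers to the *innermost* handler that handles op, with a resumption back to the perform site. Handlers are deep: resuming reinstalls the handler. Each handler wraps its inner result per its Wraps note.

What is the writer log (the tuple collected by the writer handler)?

Step-by-step:
tell(0) @ H0 ⇒ log+=0
tell(0) @ H0 ⇒ log+=0
H0 returns (0, (0, 0))
H1 returns [(0, (0, 0))]
= [(0, (0, 0))]

Answer: (0, 0)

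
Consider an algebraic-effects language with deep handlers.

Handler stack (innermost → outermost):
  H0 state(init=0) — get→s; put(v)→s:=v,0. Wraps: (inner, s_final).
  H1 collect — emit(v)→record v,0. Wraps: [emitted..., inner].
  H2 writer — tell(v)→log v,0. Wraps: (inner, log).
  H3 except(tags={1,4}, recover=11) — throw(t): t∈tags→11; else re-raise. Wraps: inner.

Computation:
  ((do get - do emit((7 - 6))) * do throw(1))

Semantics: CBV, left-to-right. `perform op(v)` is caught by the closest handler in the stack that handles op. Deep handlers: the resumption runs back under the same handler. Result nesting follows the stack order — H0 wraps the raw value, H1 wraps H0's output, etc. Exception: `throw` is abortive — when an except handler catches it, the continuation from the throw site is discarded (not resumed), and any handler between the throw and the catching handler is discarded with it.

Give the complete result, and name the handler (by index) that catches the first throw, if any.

Step-by-step:
get @ H0 ⇒ 0
emit(1) @ H1 ⇒ out+=1
throw(1) @ H3 caught ⇒ 11
= 11

Answer: 11 ; first throw caught by: H3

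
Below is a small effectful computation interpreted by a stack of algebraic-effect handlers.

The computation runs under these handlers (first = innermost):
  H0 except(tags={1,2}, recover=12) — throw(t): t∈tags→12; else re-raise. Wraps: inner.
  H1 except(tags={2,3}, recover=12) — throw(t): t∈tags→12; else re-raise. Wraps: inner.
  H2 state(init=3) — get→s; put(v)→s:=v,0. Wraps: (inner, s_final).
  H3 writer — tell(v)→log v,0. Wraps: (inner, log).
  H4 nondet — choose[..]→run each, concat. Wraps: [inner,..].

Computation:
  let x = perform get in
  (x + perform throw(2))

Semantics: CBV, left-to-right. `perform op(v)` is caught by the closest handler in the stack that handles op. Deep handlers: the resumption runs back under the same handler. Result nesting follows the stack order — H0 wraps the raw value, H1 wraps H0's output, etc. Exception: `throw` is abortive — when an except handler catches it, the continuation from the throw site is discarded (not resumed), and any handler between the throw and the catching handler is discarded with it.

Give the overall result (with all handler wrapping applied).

Answer: [((12, 3), ())]

Evaluation trace:
get @ H2 ⇒ 3
throw(2) @ H0 caught ⇒ 12
H1 returns 12
H2 returns (12, 3)
H3 returns ((12, 3), ())
H4 returns [((12, 3), ())]
= [((12, 3), ())]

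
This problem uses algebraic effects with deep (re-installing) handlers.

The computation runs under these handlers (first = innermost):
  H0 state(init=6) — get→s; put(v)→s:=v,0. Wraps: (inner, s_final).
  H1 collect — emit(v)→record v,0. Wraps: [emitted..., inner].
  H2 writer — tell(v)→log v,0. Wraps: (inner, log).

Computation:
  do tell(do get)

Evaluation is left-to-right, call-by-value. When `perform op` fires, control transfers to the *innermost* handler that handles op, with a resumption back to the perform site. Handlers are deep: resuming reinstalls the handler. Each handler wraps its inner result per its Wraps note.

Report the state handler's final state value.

Working:
get @ H0 ⇒ 6
tell(6) @ H2 ⇒ log+=6
H0 returns (0, 6)
H1 returns [(0, 6)]
H2 returns ([(0, 6)], (6))
= ([(0, 6)], (6))

Answer: 6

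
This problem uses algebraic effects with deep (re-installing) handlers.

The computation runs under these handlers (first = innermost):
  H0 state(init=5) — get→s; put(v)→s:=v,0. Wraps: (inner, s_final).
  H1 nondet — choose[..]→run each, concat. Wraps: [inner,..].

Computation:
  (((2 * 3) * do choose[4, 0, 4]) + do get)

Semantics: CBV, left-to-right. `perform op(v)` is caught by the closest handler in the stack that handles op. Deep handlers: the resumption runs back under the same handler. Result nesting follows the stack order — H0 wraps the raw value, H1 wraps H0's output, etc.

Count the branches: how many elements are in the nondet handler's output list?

Answer: 3

Evaluation trace:
choose[4, 0, 4] @ H1
  branch[0] choose=4:
    get @ H0 ⇒ 5
    H0 returns (29, 5)
    H1 returns [(29, 5)]
  branch[1] choose=0:
    get @ H0 ⇒ 5
    H0 returns (5, 5)
    H1 returns [(5, 5)]
  branch[2] choose=4:
    get @ H0 ⇒ 5
    H0 returns (29, 5)
    H1 returns [(29, 5)]
= [(29, 5), (5, 5), (29, 5)]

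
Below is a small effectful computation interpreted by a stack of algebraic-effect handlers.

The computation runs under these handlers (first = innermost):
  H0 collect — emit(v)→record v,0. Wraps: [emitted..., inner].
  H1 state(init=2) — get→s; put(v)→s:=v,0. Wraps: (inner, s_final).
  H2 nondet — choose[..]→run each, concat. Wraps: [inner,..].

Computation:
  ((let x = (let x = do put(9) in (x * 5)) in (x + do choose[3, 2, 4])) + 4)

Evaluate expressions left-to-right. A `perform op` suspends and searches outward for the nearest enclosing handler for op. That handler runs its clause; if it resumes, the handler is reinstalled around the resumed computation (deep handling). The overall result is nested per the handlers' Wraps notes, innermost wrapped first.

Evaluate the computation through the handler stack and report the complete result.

Step-by-step:
put(9) @ H1 ⇒ s:=9
choose[3, 2, 4] @ H2
  branch[0] choose=3:
    H0 returns [7]
    H1 returns ([7], 9)
    H2 returns [([7], 9)]
  branch[1] choose=2:
    H0 returns [6]
    H1 returns ([6], 9)
    H2 returns [([6], 9)]
  branch[2] choose=4:
    H0 returns [8]
    H1 returns ([8], 9)
    H2 returns [([8], 9)]
= [([7], 9), ([6], 9), ([8], 9)]

Answer: [([7], 9), ([6], 9), ([8], 9)]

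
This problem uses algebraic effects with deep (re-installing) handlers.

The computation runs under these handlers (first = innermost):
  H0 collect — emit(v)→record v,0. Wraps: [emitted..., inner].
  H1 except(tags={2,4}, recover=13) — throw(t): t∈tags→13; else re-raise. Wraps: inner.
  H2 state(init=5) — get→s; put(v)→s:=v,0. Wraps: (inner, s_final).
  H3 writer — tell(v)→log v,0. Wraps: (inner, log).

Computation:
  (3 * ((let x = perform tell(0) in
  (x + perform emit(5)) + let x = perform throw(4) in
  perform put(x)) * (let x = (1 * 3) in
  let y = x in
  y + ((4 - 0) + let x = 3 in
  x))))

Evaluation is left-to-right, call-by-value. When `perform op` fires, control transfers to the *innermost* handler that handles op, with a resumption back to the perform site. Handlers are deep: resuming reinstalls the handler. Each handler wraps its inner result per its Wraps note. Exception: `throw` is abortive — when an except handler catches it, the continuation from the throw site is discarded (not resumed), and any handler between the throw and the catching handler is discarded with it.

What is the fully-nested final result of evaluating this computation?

Working:
tell(0) @ H3 ⇒ log+=0
emit(5) @ H0 ⇒ out+=5
throw(4) @ H1 caught ⇒ 13
H2 returns (13, 5)
H3 returns ((13, 5), (0))
= ((13, 5), (0))

Answer: ((13, 5), (0))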